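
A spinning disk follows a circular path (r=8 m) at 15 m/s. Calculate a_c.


Given: v = 15 m/s, r = 8 m
Using a_c = v^2 / r
a_c = 15^2 / 8
a_c = 225 / 8
a_c = 225/8 m/s^2

225/8 m/s^2


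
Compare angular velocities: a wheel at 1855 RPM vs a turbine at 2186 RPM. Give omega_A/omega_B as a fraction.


Given: RPM_A = 1855, RPM_B = 2186
omega = 2*pi*RPM/60, so omega_A/omega_B = RPM_A / RPM_B
omega_A/omega_B = 1855 / 2186
omega_A/omega_B = 1855/2186

1855/2186


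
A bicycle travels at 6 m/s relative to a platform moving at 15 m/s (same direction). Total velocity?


Given: object velocity = 6 m/s, platform velocity = 15 m/s (same direction)
Using classical velocity addition: v_total = v_object + v_platform
v_total = 6 + 15
v_total = 21 m/s

21 m/s


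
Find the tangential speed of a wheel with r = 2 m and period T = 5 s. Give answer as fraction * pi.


Given: radius r = 2 m, period T = 5 s
Using v = 2*pi*r / T
v = 2*pi*2 / 5
v = 4*pi / 5
v = 4/5*pi m/s

4/5*pi m/s


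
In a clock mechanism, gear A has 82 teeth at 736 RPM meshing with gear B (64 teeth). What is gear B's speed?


Given: N1 = 82 teeth, w1 = 736 RPM, N2 = 64 teeth
Using N1*w1 = N2*w2
w2 = N1*w1 / N2
w2 = 82*736 / 64
w2 = 60352 / 64
w2 = 943 RPM

943 RPM


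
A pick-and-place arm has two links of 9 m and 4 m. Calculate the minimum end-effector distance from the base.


Given: L1 = 9 m, L2 = 4 m
For a 2-link planar arm, min reach = |L1 - L2| (second link folded back)
Min reach = |9 - 4|
Min reach = 5 m

5 m


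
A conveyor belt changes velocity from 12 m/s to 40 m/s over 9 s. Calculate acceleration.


Given: initial velocity v0 = 12 m/s, final velocity v = 40 m/s, time t = 9 s
Using a = (v - v0) / t
a = (40 - 12) / 9
a = 28 / 9
a = 28/9 m/s^2

28/9 m/s^2


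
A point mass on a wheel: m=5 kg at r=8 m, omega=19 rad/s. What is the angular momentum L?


Given: m = 5 kg, r = 8 m, omega = 19 rad/s
For a point mass: I = m*r^2
I = 5*8^2 = 5*64 = 320
L = I*omega = 320*19
L = 6080 kg*m^2/s

6080 kg*m^2/s


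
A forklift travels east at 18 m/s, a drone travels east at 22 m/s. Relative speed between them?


Given: v_A = 18 m/s east, v_B = 22 m/s east
Both move in the same direction; relative speed = |v_A - v_B|
|18 - 22| = |-4|
= 4 m/s

4 m/s


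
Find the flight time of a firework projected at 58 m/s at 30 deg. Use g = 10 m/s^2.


Given: v0 = 58 m/s, theta = 30 deg, g = 10 m/s^2
sin(30) = 1/2
Using T = 2*v0*sin(theta) / g
T = 2*58*1/2 / 10
T = 58 / 10
T = 29/5 s

29/5 s


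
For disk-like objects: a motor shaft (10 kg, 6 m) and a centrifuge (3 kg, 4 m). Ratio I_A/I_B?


Given: M1=10 kg, R1=6 m, M2=3 kg, R2=4 m
For a disk: I = (1/2)*M*R^2, so I_A/I_B = (M1*R1^2)/(M2*R2^2)
M1*R1^2 = 10*36 = 360
M2*R2^2 = 3*16 = 48
I_A/I_B = 360/48 = 15/2

15/2


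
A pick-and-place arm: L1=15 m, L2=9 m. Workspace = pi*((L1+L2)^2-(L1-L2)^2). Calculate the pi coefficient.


Given: L1 = 15, L2 = 9
(L1+L2)^2 = (24)^2 = 576
(L1-L2)^2 = (6)^2 = 36
Difference = 576 - 36 = 540
This equals 4*L1*L2 = 4*15*9 = 540
Workspace area = 540*pi

540


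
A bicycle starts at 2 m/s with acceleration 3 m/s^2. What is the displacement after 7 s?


Given: v0 = 2 m/s, a = 3 m/s^2, t = 7 s
Using s = v0*t + (1/2)*a*t^2
s = 2*7 + (1/2)*3*7^2
s = 14 + (1/2)*147
s = 14 + 147/2
s = 175/2

175/2 m


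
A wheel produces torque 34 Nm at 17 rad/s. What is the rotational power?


Given: tau = 34 Nm, omega = 17 rad/s
Using P = tau * omega
P = 34 * 17
P = 578 W

578 W


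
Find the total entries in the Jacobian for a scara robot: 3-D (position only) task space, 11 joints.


Given: task space dimension = 3, joints = 11
Jacobian is a 3 x 11 matrix
Total entries = rows * columns
Total = 3 * 11
Total = 33

33


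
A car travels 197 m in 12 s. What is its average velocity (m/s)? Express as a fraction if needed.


Given: distance d = 197 m, time t = 12 s
Using v = d / t
v = 197 / 12
v = 197/12 m/s

197/12 m/s


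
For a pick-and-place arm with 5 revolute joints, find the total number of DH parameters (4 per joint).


Given: 5 joints, 4 DH parameters per joint (d, theta, a, alpha)
Total DH parameters = number_of_joints * 4
Total = 5 * 4
Total = 20

20


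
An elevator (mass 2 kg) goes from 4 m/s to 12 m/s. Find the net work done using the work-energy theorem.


Given: m = 2 kg, v0 = 4 m/s, v = 12 m/s
Using W = (1/2)*m*(v^2 - v0^2)
v^2 = 12^2 = 144
v0^2 = 4^2 = 16
v^2 - v0^2 = 144 - 16 = 128
W = (1/2)*2*128 = 128 J

128 J


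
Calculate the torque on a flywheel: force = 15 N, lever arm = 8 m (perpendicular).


Given: F = 15 N, r = 8 m, angle = 90 deg (perpendicular)
Using tau = F * r * sin(90)
sin(90) = 1
tau = 15 * 8 * 1
tau = 120 Nm

120 Nm


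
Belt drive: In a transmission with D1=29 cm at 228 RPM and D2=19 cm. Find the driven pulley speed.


Given: D1 = 29 cm, w1 = 228 RPM, D2 = 19 cm
Using D1*w1 = D2*w2
w2 = D1*w1 / D2
w2 = 29*228 / 19
w2 = 6612 / 19
w2 = 348 RPM

348 RPM


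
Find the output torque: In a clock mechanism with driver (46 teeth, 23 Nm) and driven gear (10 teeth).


Given: N1 = 46, N2 = 10, T1 = 23 Nm
Using T2/T1 = N2/N1
T2 = T1 * N2 / N1
T2 = 23 * 10 / 46
T2 = 230 / 46
T2 = 5 Nm

5 Nm


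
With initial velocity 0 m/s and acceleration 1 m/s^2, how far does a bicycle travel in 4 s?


Given: v0 = 0 m/s, a = 1 m/s^2, t = 4 s
Using s = v0*t + (1/2)*a*t^2
s = 0*4 + (1/2)*1*4^2
s = 0 + (1/2)*16
s = 0 + 8
s = 8

8 m


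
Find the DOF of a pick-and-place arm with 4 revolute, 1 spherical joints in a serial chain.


Given: serial robot with 4 revolute, 1 spherical joints
DOF contribution per joint type: revolute=1, prismatic=1, spherical=3, fixed=0
DOF = 4*1 + 1*3
DOF = 7

7


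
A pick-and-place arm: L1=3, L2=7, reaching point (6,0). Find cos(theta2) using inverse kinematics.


Given: L1 = 3, L2 = 7, target (x, y) = (6, 0)
Using cos(theta2) = (x^2 + y^2 - L1^2 - L2^2) / (2*L1*L2)
x^2 + y^2 = 6^2 + 0 = 36
L1^2 + L2^2 = 9 + 49 = 58
Numerator = 36 - 58 = -22
Denominator = 2*3*7 = 42
cos(theta2) = -22/42 = -11/21

-11/21


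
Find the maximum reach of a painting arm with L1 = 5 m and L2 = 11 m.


Given: L1 = 5 m, L2 = 11 m
For a 2-link planar arm, max reach = L1 + L2 (fully extended)
Max reach = 5 + 11
Max reach = 16 m

16 m


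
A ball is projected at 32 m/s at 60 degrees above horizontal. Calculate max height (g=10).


Given: v0 = 32 m/s, theta = 60 deg, g = 10 m/s^2
sin^2(60) = 3/4
Using H = v0^2 * sin^2(theta) / (2*g)
H = 32^2 * 3/4 / (2*10)
H = 1024 * 3/4 / 20
H = 768 / 20
H = 192/5 m

192/5 m


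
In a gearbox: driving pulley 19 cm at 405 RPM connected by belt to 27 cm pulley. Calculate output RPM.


Given: D1 = 19 cm, w1 = 405 RPM, D2 = 27 cm
Using D1*w1 = D2*w2
w2 = D1*w1 / D2
w2 = 19*405 / 27
w2 = 7695 / 27
w2 = 285 RPM

285 RPM


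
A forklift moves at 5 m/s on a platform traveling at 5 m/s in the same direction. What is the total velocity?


Given: object velocity = 5 m/s, platform velocity = 5 m/s (same direction)
Using classical velocity addition: v_total = v_object + v_platform
v_total = 5 + 5
v_total = 10 m/s

10 m/s


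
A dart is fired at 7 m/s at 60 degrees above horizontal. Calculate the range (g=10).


Given: v0 = 7 m/s, theta = 60 deg, g = 10 m/s^2
sin(2*60) = sin(120) = sqrt(3)/2
Using R = v0^2 * sin(2*theta) / g
R = 7^2 * (sqrt(3)/2) / 10
R = 49 * sqrt(3) / 20
R = 49/20*sqrt(3) m

49/20*sqrt(3) m


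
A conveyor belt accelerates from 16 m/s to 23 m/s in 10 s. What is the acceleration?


Given: initial velocity v0 = 16 m/s, final velocity v = 23 m/s, time t = 10 s
Using a = (v - v0) / t
a = (23 - 16) / 10
a = 7 / 10
a = 7/10 m/s^2

7/10 m/s^2


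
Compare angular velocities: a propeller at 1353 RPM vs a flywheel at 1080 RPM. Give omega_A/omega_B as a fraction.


Given: RPM_A = 1353, RPM_B = 1080
omega = 2*pi*RPM/60, so omega_A/omega_B = RPM_A / RPM_B
omega_A/omega_B = 1353 / 1080
omega_A/omega_B = 451/360

451/360


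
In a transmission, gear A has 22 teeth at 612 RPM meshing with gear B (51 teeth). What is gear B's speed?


Given: N1 = 22 teeth, w1 = 612 RPM, N2 = 51 teeth
Using N1*w1 = N2*w2
w2 = N1*w1 / N2
w2 = 22*612 / 51
w2 = 13464 / 51
w2 = 264 RPM

264 RPM


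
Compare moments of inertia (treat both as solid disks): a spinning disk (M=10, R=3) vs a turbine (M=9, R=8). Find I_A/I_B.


Given: M1=10 kg, R1=3 m, M2=9 kg, R2=8 m
For a disk: I = (1/2)*M*R^2, so I_A/I_B = (M1*R1^2)/(M2*R2^2)
M1*R1^2 = 10*9 = 90
M2*R2^2 = 9*64 = 576
I_A/I_B = 90/576 = 5/32

5/32


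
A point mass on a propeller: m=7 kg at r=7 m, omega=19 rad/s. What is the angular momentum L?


Given: m = 7 kg, r = 7 m, omega = 19 rad/s
For a point mass: I = m*r^2
I = 7*7^2 = 7*49 = 343
L = I*omega = 343*19
L = 6517 kg*m^2/s

6517 kg*m^2/s


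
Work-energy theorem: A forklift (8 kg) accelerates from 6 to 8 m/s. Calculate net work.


Given: m = 8 kg, v0 = 6 m/s, v = 8 m/s
Using W = (1/2)*m*(v^2 - v0^2)
v^2 = 8^2 = 64
v0^2 = 6^2 = 36
v^2 - v0^2 = 64 - 36 = 28
W = (1/2)*8*28 = 112 J

112 J


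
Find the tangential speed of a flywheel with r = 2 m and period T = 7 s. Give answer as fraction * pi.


Given: radius r = 2 m, period T = 7 s
Using v = 2*pi*r / T
v = 2*pi*2 / 7
v = 4*pi / 7
v = 4/7*pi m/s

4/7*pi m/s


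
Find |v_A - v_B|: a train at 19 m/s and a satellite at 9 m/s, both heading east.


Given: v_A = 19 m/s east, v_B = 9 m/s east
Both move in the same direction; relative speed = |v_A - v_B|
|19 - 9| = |10|
= 10 m/s

10 m/s


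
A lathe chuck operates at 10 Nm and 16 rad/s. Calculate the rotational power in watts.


Given: tau = 10 Nm, omega = 16 rad/s
Using P = tau * omega
P = 10 * 16
P = 160 W

160 W


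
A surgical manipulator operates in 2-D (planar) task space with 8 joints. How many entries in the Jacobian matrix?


Given: task space dimension = 2, joints = 8
Jacobian is a 2 x 8 matrix
Total entries = rows * columns
Total = 2 * 8
Total = 16

16


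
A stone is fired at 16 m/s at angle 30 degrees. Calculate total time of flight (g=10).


Given: v0 = 16 m/s, theta = 30 deg, g = 10 m/s^2
sin(30) = 1/2
Using T = 2*v0*sin(theta) / g
T = 2*16*1/2 / 10
T = 16 / 10
T = 8/5 s

8/5 s


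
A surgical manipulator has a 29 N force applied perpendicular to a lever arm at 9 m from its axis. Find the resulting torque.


Given: F = 29 N, r = 9 m, angle = 90 deg (perpendicular)
Using tau = F * r * sin(90)
sin(90) = 1
tau = 29 * 9 * 1
tau = 261 Nm

261 Nm


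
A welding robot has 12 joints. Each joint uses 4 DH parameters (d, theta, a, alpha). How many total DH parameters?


Given: 12 joints, 4 DH parameters per joint (d, theta, a, alpha)
Total DH parameters = number_of_joints * 4
Total = 12 * 4
Total = 48

48


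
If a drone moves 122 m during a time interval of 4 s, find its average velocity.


Given: distance d = 122 m, time t = 4 s
Using v = d / t
v = 122 / 4
v = 61/2 m/s

61/2 m/s


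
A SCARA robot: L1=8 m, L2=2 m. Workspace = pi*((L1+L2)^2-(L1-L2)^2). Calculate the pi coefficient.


Given: L1 = 8, L2 = 2
(L1+L2)^2 = (10)^2 = 100
(L1-L2)^2 = (6)^2 = 36
Difference = 100 - 36 = 64
This equals 4*L1*L2 = 4*8*2 = 64
Workspace area = 64*pi

64


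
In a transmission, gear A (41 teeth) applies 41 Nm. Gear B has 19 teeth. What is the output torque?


Given: N1 = 41, N2 = 19, T1 = 41 Nm
Using T2/T1 = N2/N1
T2 = T1 * N2 / N1
T2 = 41 * 19 / 41
T2 = 779 / 41
T2 = 19 Nm

19 Nm


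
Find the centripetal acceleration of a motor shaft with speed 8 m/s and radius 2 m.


Given: v = 8 m/s, r = 2 m
Using a_c = v^2 / r
a_c = 8^2 / 2
a_c = 64 / 2
a_c = 32 m/s^2

32 m/s^2


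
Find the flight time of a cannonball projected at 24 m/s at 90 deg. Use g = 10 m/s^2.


Given: v0 = 24 m/s, theta = 90 deg, g = 10 m/s^2
sin(90) = 1
Using T = 2*v0*sin(theta) / g
T = 2*24*1 / 10
T = 48 / 10
T = 24/5 s

24/5 s


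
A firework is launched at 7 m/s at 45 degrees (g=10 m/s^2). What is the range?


Given: v0 = 7 m/s, theta = 45 deg, g = 10 m/s^2
sin(2*45) = sin(90) = 1
Using R = v0^2 * sin(2*theta) / g
R = 7^2 * 1 / 10
R = 49 / 10
R = 49/10 m

49/10 m


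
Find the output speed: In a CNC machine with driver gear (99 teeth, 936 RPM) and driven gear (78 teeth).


Given: N1 = 99 teeth, w1 = 936 RPM, N2 = 78 teeth
Using N1*w1 = N2*w2
w2 = N1*w1 / N2
w2 = 99*936 / 78
w2 = 92664 / 78
w2 = 1188 RPM

1188 RPM


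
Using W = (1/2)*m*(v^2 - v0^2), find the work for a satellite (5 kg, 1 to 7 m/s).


Given: m = 5 kg, v0 = 1 m/s, v = 7 m/s
Using W = (1/2)*m*(v^2 - v0^2)
v^2 = 7^2 = 49
v0^2 = 1^2 = 1
v^2 - v0^2 = 49 - 1 = 48
W = (1/2)*5*48 = 120 J

120 J


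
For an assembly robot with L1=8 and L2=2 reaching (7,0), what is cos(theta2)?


Given: L1 = 8, L2 = 2, target (x, y) = (7, 0)
Using cos(theta2) = (x^2 + y^2 - L1^2 - L2^2) / (2*L1*L2)
x^2 + y^2 = 7^2 + 0 = 49
L1^2 + L2^2 = 64 + 4 = 68
Numerator = 49 - 68 = -19
Denominator = 2*8*2 = 32
cos(theta2) = -19/32 = -19/32

-19/32


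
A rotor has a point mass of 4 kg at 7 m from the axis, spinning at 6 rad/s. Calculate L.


Given: m = 4 kg, r = 7 m, omega = 6 rad/s
For a point mass: I = m*r^2
I = 4*7^2 = 4*49 = 196
L = I*omega = 196*6
L = 1176 kg*m^2/s

1176 kg*m^2/s


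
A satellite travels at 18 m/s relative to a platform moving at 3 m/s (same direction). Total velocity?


Given: object velocity = 18 m/s, platform velocity = 3 m/s (same direction)
Using classical velocity addition: v_total = v_object + v_platform
v_total = 18 + 3
v_total = 21 m/s

21 m/s


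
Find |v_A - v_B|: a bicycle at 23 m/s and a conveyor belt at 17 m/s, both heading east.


Given: v_A = 23 m/s east, v_B = 17 m/s east
Both move in the same direction; relative speed = |v_A - v_B|
|23 - 17| = |6|
= 6 m/s

6 m/s


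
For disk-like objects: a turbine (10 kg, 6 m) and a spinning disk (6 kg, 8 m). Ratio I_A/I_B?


Given: M1=10 kg, R1=6 m, M2=6 kg, R2=8 m
For a disk: I = (1/2)*M*R^2, so I_A/I_B = (M1*R1^2)/(M2*R2^2)
M1*R1^2 = 10*36 = 360
M2*R2^2 = 6*64 = 384
I_A/I_B = 360/384 = 15/16

15/16


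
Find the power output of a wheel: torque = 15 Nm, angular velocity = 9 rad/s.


Given: tau = 15 Nm, omega = 9 rad/s
Using P = tau * omega
P = 15 * 9
P = 135 W

135 W


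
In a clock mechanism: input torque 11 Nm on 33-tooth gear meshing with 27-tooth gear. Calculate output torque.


Given: N1 = 33, N2 = 27, T1 = 11 Nm
Using T2/T1 = N2/N1
T2 = T1 * N2 / N1
T2 = 11 * 27 / 33
T2 = 297 / 33
T2 = 9 Nm

9 Nm


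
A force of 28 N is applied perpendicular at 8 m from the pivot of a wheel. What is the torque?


Given: F = 28 N, r = 8 m, angle = 90 deg (perpendicular)
Using tau = F * r * sin(90)
sin(90) = 1
tau = 28 * 8 * 1
tau = 224 Nm

224 Nm


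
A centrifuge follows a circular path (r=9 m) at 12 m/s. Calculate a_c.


Given: v = 12 m/s, r = 9 m
Using a_c = v^2 / r
a_c = 12^2 / 9
a_c = 144 / 9
a_c = 16 m/s^2

16 m/s^2


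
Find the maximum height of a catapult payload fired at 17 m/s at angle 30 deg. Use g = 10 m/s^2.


Given: v0 = 17 m/s, theta = 30 deg, g = 10 m/s^2
sin^2(30) = 1/4
Using H = v0^2 * sin^2(theta) / (2*g)
H = 17^2 * 1/4 / (2*10)
H = 289 * 1/4 / 20
H = 289/4 / 20
H = 289/80 m

289/80 m


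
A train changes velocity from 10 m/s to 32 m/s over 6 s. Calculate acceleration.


Given: initial velocity v0 = 10 m/s, final velocity v = 32 m/s, time t = 6 s
Using a = (v - v0) / t
a = (32 - 10) / 6
a = 22 / 6
a = 11/3 m/s^2

11/3 m/s^2


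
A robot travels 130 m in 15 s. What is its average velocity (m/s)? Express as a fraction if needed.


Given: distance d = 130 m, time t = 15 s
Using v = d / t
v = 130 / 15
v = 26/3 m/s

26/3 m/s


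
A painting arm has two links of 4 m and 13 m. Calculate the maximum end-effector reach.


Given: L1 = 4 m, L2 = 13 m
For a 2-link planar arm, max reach = L1 + L2 (fully extended)
Max reach = 4 + 13
Max reach = 17 m

17 m


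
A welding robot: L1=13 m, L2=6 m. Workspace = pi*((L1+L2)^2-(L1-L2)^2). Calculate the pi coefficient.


Given: L1 = 13, L2 = 6
(L1+L2)^2 = (19)^2 = 361
(L1-L2)^2 = (7)^2 = 49
Difference = 361 - 49 = 312
This equals 4*L1*L2 = 4*13*6 = 312
Workspace area = 312*pi

312


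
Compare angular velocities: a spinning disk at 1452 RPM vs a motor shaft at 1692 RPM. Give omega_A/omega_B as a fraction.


Given: RPM_A = 1452, RPM_B = 1692
omega = 2*pi*RPM/60, so omega_A/omega_B = RPM_A / RPM_B
omega_A/omega_B = 1452 / 1692
omega_A/omega_B = 121/141

121/141


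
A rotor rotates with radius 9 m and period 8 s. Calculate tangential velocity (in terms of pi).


Given: radius r = 9 m, period T = 8 s
Using v = 2*pi*r / T
v = 2*pi*9 / 8
v = 18*pi / 8
v = 9/4*pi m/s

9/4*pi m/s


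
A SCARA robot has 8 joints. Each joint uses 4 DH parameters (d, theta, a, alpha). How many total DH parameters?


Given: 8 joints, 4 DH parameters per joint (d, theta, a, alpha)
Total DH parameters = number_of_joints * 4
Total = 8 * 4
Total = 32

32


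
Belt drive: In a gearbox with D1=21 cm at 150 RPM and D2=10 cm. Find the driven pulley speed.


Given: D1 = 21 cm, w1 = 150 RPM, D2 = 10 cm
Using D1*w1 = D2*w2
w2 = D1*w1 / D2
w2 = 21*150 / 10
w2 = 3150 / 10
w2 = 315 RPM

315 RPM


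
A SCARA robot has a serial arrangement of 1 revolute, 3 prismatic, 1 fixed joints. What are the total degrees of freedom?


Given: serial robot with 1 revolute, 3 prismatic, 1 fixed joints
DOF contribution per joint type: revolute=1, prismatic=1, spherical=3, fixed=0
DOF = 1*1 + 3*1 + 1*0
DOF = 4

4


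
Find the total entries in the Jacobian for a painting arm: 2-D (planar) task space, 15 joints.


Given: task space dimension = 2, joints = 15
Jacobian is a 2 x 15 matrix
Total entries = rows * columns
Total = 2 * 15
Total = 30

30


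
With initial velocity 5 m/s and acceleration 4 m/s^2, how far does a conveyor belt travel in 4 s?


Given: v0 = 5 m/s, a = 4 m/s^2, t = 4 s
Using s = v0*t + (1/2)*a*t^2
s = 5*4 + (1/2)*4*4^2
s = 20 + (1/2)*64
s = 20 + 32
s = 52

52 m


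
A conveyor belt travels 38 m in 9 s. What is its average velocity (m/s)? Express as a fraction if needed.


Given: distance d = 38 m, time t = 9 s
Using v = d / t
v = 38 / 9
v = 38/9 m/s

38/9 m/s


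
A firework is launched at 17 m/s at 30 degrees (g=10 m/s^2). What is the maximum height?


Given: v0 = 17 m/s, theta = 30 deg, g = 10 m/s^2
sin^2(30) = 1/4
Using H = v0^2 * sin^2(theta) / (2*g)
H = 17^2 * 1/4 / (2*10)
H = 289 * 1/4 / 20
H = 289/4 / 20
H = 289/80 m

289/80 m


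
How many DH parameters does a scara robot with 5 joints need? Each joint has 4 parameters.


Given: 5 joints, 4 DH parameters per joint (d, theta, a, alpha)
Total DH parameters = number_of_joints * 4
Total = 5 * 4
Total = 20

20


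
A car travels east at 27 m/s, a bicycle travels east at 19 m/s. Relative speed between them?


Given: v_A = 27 m/s east, v_B = 19 m/s east
Both move in the same direction; relative speed = |v_A - v_B|
|27 - 19| = |8|
= 8 m/s

8 m/s


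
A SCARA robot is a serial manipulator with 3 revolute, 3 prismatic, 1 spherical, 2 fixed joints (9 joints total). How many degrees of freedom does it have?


Given: serial robot with 3 revolute, 3 prismatic, 1 spherical, 2 fixed joints
DOF contribution per joint type: revolute=1, prismatic=1, spherical=3, fixed=0
DOF = 3*1 + 3*1 + 1*3 + 2*0
DOF = 9

9


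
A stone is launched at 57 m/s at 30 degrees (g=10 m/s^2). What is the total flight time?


Given: v0 = 57 m/s, theta = 30 deg, g = 10 m/s^2
sin(30) = 1/2
Using T = 2*v0*sin(theta) / g
T = 2*57*1/2 / 10
T = 57 / 10
T = 57/10 s

57/10 s


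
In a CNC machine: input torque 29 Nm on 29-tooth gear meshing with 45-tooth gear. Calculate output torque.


Given: N1 = 29, N2 = 45, T1 = 29 Nm
Using T2/T1 = N2/N1
T2 = T1 * N2 / N1
T2 = 29 * 45 / 29
T2 = 1305 / 29
T2 = 45 Nm

45 Nm


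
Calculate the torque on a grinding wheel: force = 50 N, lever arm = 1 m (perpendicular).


Given: F = 50 N, r = 1 m, angle = 90 deg (perpendicular)
Using tau = F * r * sin(90)
sin(90) = 1
tau = 50 * 1 * 1
tau = 50 Nm

50 Nm


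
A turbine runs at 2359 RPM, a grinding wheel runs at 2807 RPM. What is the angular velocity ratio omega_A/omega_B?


Given: RPM_A = 2359, RPM_B = 2807
omega = 2*pi*RPM/60, so omega_A/omega_B = RPM_A / RPM_B
omega_A/omega_B = 2359 / 2807
omega_A/omega_B = 337/401

337/401


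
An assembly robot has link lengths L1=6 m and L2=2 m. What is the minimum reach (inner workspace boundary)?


Given: L1 = 6 m, L2 = 2 m
For a 2-link planar arm, min reach = |L1 - L2| (second link folded back)
Min reach = |6 - 2|
Min reach = 4 m

4 m


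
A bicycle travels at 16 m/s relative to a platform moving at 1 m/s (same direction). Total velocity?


Given: object velocity = 16 m/s, platform velocity = 1 m/s (same direction)
Using classical velocity addition: v_total = v_object + v_platform
v_total = 16 + 1
v_total = 17 m/s

17 m/s


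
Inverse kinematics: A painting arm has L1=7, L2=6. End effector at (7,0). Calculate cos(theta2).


Given: L1 = 7, L2 = 6, target (x, y) = (7, 0)
Using cos(theta2) = (x^2 + y^2 - L1^2 - L2^2) / (2*L1*L2)
x^2 + y^2 = 7^2 + 0 = 49
L1^2 + L2^2 = 49 + 36 = 85
Numerator = 49 - 85 = -36
Denominator = 2*7*6 = 84
cos(theta2) = -36/84 = -3/7

-3/7


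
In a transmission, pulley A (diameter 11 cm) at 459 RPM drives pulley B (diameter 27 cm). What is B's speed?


Given: D1 = 11 cm, w1 = 459 RPM, D2 = 27 cm
Using D1*w1 = D2*w2
w2 = D1*w1 / D2
w2 = 11*459 / 27
w2 = 5049 / 27
w2 = 187 RPM

187 RPM


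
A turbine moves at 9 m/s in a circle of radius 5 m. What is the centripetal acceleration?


Given: v = 9 m/s, r = 5 m
Using a_c = v^2 / r
a_c = 9^2 / 5
a_c = 81 / 5
a_c = 81/5 m/s^2

81/5 m/s^2


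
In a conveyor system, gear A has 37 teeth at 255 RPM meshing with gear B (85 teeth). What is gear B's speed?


Given: N1 = 37 teeth, w1 = 255 RPM, N2 = 85 teeth
Using N1*w1 = N2*w2
w2 = N1*w1 / N2
w2 = 37*255 / 85
w2 = 9435 / 85
w2 = 111 RPM

111 RPM


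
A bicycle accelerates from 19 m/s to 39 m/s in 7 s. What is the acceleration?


Given: initial velocity v0 = 19 m/s, final velocity v = 39 m/s, time t = 7 s
Using a = (v - v0) / t
a = (39 - 19) / 7
a = 20 / 7
a = 20/7 m/s^2

20/7 m/s^2


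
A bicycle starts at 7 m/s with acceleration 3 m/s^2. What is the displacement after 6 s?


Given: v0 = 7 m/s, a = 3 m/s^2, t = 6 s
Using s = v0*t + (1/2)*a*t^2
s = 7*6 + (1/2)*3*6^2
s = 42 + (1/2)*108
s = 42 + 54
s = 96

96 m


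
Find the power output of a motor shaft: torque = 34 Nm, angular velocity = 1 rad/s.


Given: tau = 34 Nm, omega = 1 rad/s
Using P = tau * omega
P = 34 * 1
P = 34 W

34 W


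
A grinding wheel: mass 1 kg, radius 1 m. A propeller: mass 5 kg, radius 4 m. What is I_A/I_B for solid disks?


Given: M1=1 kg, R1=1 m, M2=5 kg, R2=4 m
For a disk: I = (1/2)*M*R^2, so I_A/I_B = (M1*R1^2)/(M2*R2^2)
M1*R1^2 = 1*1 = 1
M2*R2^2 = 5*16 = 80
I_A/I_B = 1/80 = 1/80

1/80


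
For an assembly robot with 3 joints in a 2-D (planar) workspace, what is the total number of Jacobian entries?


Given: task space dimension = 2, joints = 3
Jacobian is a 2 x 3 matrix
Total entries = rows * columns
Total = 2 * 3
Total = 6

6


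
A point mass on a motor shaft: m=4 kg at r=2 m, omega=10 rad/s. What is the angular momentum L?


Given: m = 4 kg, r = 2 m, omega = 10 rad/s
For a point mass: I = m*r^2
I = 4*2^2 = 4*4 = 16
L = I*omega = 16*10
L = 160 kg*m^2/s

160 kg*m^2/s


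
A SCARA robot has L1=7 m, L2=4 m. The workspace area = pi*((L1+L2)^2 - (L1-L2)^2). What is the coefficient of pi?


Given: L1 = 7, L2 = 4
(L1+L2)^2 = (11)^2 = 121
(L1-L2)^2 = (3)^2 = 9
Difference = 121 - 9 = 112
This equals 4*L1*L2 = 4*7*4 = 112
Workspace area = 112*pi

112


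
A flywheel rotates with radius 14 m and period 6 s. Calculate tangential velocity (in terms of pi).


Given: radius r = 14 m, period T = 6 s
Using v = 2*pi*r / T
v = 2*pi*14 / 6
v = 28*pi / 6
v = 14/3*pi m/s

14/3*pi m/s


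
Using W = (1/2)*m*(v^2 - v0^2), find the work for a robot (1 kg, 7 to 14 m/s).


Given: m = 1 kg, v0 = 7 m/s, v = 14 m/s
Using W = (1/2)*m*(v^2 - v0^2)
v^2 = 14^2 = 196
v0^2 = 7^2 = 49
v^2 - v0^2 = 196 - 49 = 147
W = (1/2)*1*147 = 147/2 J

147/2 J


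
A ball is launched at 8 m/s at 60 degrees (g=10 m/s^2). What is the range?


Given: v0 = 8 m/s, theta = 60 deg, g = 10 m/s^2
sin(2*60) = sin(120) = sqrt(3)/2
Using R = v0^2 * sin(2*theta) / g
R = 8^2 * (sqrt(3)/2) / 10
R = 64 * sqrt(3) / 20
R = 16/5*sqrt(3) m

16/5*sqrt(3) m


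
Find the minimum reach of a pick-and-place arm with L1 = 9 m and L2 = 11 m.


Given: L1 = 9 m, L2 = 11 m
For a 2-link planar arm, min reach = |L1 - L2| (second link folded back)
Min reach = |9 - 11|
Min reach = 2 m

2 m


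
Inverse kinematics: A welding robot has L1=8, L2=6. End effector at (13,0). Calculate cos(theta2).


Given: L1 = 8, L2 = 6, target (x, y) = (13, 0)
Using cos(theta2) = (x^2 + y^2 - L1^2 - L2^2) / (2*L1*L2)
x^2 + y^2 = 13^2 + 0 = 169
L1^2 + L2^2 = 64 + 36 = 100
Numerator = 169 - 100 = 69
Denominator = 2*8*6 = 96
cos(theta2) = 69/96 = 23/32

23/32


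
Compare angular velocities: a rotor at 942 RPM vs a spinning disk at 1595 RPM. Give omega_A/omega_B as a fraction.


Given: RPM_A = 942, RPM_B = 1595
omega = 2*pi*RPM/60, so omega_A/omega_B = RPM_A / RPM_B
omega_A/omega_B = 942 / 1595
omega_A/omega_B = 942/1595

942/1595


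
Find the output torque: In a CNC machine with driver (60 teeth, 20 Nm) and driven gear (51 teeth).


Given: N1 = 60, N2 = 51, T1 = 20 Nm
Using T2/T1 = N2/N1
T2 = T1 * N2 / N1
T2 = 20 * 51 / 60
T2 = 1020 / 60
T2 = 17 Nm

17 Nm


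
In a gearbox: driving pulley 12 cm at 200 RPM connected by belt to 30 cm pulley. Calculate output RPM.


Given: D1 = 12 cm, w1 = 200 RPM, D2 = 30 cm
Using D1*w1 = D2*w2
w2 = D1*w1 / D2
w2 = 12*200 / 30
w2 = 2400 / 30
w2 = 80 RPM

80 RPM


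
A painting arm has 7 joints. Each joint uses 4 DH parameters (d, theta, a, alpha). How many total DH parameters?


Given: 7 joints, 4 DH parameters per joint (d, theta, a, alpha)
Total DH parameters = number_of_joints * 4
Total = 7 * 4
Total = 28

28


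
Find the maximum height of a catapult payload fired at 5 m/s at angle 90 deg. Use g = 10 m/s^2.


Given: v0 = 5 m/s, theta = 90 deg, g = 10 m/s^2
sin^2(90) = 1
Using H = v0^2 * sin^2(theta) / (2*g)
H = 5^2 * 1 / (2*10)
H = 25 * 1 / 20
H = 25 / 20
H = 5/4 m

5/4 m


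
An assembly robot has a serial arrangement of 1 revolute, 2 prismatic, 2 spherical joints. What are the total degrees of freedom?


Given: serial robot with 1 revolute, 2 prismatic, 2 spherical joints
DOF contribution per joint type: revolute=1, prismatic=1, spherical=3, fixed=0
DOF = 1*1 + 2*1 + 2*3
DOF = 9

9


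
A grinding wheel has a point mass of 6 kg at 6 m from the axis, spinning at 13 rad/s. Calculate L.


Given: m = 6 kg, r = 6 m, omega = 13 rad/s
For a point mass: I = m*r^2
I = 6*6^2 = 6*36 = 216
L = I*omega = 216*13
L = 2808 kg*m^2/s

2808 kg*m^2/s


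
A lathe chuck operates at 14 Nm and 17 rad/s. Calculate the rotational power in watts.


Given: tau = 14 Nm, omega = 17 rad/s
Using P = tau * omega
P = 14 * 17
P = 238 W

238 W


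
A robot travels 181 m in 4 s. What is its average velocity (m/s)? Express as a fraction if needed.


Given: distance d = 181 m, time t = 4 s
Using v = d / t
v = 181 / 4
v = 181/4 m/s

181/4 m/s


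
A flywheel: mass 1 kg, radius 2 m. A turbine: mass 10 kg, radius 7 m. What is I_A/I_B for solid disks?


Given: M1=1 kg, R1=2 m, M2=10 kg, R2=7 m
For a disk: I = (1/2)*M*R^2, so I_A/I_B = (M1*R1^2)/(M2*R2^2)
M1*R1^2 = 1*4 = 4
M2*R2^2 = 10*49 = 490
I_A/I_B = 4/490 = 2/245

2/245


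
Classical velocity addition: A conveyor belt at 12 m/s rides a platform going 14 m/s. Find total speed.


Given: object velocity = 12 m/s, platform velocity = 14 m/s (same direction)
Using classical velocity addition: v_total = v_object + v_platform
v_total = 12 + 14
v_total = 26 m/s

26 m/s


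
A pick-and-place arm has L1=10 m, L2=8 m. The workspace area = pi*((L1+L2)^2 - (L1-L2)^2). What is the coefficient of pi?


Given: L1 = 10, L2 = 8
(L1+L2)^2 = (18)^2 = 324
(L1-L2)^2 = (2)^2 = 4
Difference = 324 - 4 = 320
This equals 4*L1*L2 = 4*10*8 = 320
Workspace area = 320*pi

320


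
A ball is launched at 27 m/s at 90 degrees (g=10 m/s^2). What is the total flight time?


Given: v0 = 27 m/s, theta = 90 deg, g = 10 m/s^2
sin(90) = 1
Using T = 2*v0*sin(theta) / g
T = 2*27*1 / 10
T = 54 / 10
T = 27/5 s

27/5 s


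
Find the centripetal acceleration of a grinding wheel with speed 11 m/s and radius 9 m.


Given: v = 11 m/s, r = 9 m
Using a_c = v^2 / r
a_c = 11^2 / 9
a_c = 121 / 9
a_c = 121/9 m/s^2

121/9 m/s^2


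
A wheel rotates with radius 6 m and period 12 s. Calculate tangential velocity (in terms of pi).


Given: radius r = 6 m, period T = 12 s
Using v = 2*pi*r / T
v = 2*pi*6 / 12
v = 12*pi / 12
v = 1*pi m/s

1*pi m/s


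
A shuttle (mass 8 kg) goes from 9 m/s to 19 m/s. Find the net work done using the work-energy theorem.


Given: m = 8 kg, v0 = 9 m/s, v = 19 m/s
Using W = (1/2)*m*(v^2 - v0^2)
v^2 = 19^2 = 361
v0^2 = 9^2 = 81
v^2 - v0^2 = 361 - 81 = 280
W = (1/2)*8*280 = 1120 J

1120 J


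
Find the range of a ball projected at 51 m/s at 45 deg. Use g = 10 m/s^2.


Given: v0 = 51 m/s, theta = 45 deg, g = 10 m/s^2
sin(2*45) = sin(90) = 1
Using R = v0^2 * sin(2*theta) / g
R = 51^2 * 1 / 10
R = 2601 / 10
R = 2601/10 m

2601/10 m


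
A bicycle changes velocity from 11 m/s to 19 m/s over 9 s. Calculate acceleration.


Given: initial velocity v0 = 11 m/s, final velocity v = 19 m/s, time t = 9 s
Using a = (v - v0) / t
a = (19 - 11) / 9
a = 8 / 9
a = 8/9 m/s^2

8/9 m/s^2


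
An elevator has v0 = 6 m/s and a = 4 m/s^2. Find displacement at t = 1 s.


Given: v0 = 6 m/s, a = 4 m/s^2, t = 1 s
Using s = v0*t + (1/2)*a*t^2
s = 6*1 + (1/2)*4*1^2
s = 6 + (1/2)*4
s = 6 + 2
s = 8

8 m


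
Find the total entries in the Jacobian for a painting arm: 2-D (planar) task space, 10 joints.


Given: task space dimension = 2, joints = 10
Jacobian is a 2 x 10 matrix
Total entries = rows * columns
Total = 2 * 10
Total = 20

20


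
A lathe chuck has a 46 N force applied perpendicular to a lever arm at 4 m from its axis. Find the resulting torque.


Given: F = 46 N, r = 4 m, angle = 90 deg (perpendicular)
Using tau = F * r * sin(90)
sin(90) = 1
tau = 46 * 4 * 1
tau = 184 Nm

184 Nm


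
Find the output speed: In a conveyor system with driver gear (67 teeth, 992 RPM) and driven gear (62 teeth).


Given: N1 = 67 teeth, w1 = 992 RPM, N2 = 62 teeth
Using N1*w1 = N2*w2
w2 = N1*w1 / N2
w2 = 67*992 / 62
w2 = 66464 / 62
w2 = 1072 RPM

1072 RPM


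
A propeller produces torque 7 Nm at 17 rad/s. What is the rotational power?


Given: tau = 7 Nm, omega = 17 rad/s
Using P = tau * omega
P = 7 * 17
P = 119 W

119 W


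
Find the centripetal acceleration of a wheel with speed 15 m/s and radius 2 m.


Given: v = 15 m/s, r = 2 m
Using a_c = v^2 / r
a_c = 15^2 / 2
a_c = 225 / 2
a_c = 225/2 m/s^2

225/2 m/s^2


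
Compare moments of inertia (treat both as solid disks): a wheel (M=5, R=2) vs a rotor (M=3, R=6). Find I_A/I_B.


Given: M1=5 kg, R1=2 m, M2=3 kg, R2=6 m
For a disk: I = (1/2)*M*R^2, so I_A/I_B = (M1*R1^2)/(M2*R2^2)
M1*R1^2 = 5*4 = 20
M2*R2^2 = 3*36 = 108
I_A/I_B = 20/108 = 5/27

5/27


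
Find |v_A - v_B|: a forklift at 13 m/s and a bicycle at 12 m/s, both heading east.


Given: v_A = 13 m/s east, v_B = 12 m/s east
Both move in the same direction; relative speed = |v_A - v_B|
|13 - 12| = |1|
= 1 m/s

1 m/s


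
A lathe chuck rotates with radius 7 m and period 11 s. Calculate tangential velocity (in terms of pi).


Given: radius r = 7 m, period T = 11 s
Using v = 2*pi*r / T
v = 2*pi*7 / 11
v = 14*pi / 11
v = 14/11*pi m/s

14/11*pi m/s


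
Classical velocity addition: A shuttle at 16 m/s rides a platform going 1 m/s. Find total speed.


Given: object velocity = 16 m/s, platform velocity = 1 m/s (same direction)
Using classical velocity addition: v_total = v_object + v_platform
v_total = 16 + 1
v_total = 17 m/s

17 m/s


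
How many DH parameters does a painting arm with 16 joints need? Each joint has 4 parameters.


Given: 16 joints, 4 DH parameters per joint (d, theta, a, alpha)
Total DH parameters = number_of_joints * 4
Total = 16 * 4
Total = 64

64


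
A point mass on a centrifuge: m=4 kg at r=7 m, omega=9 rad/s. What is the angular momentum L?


Given: m = 4 kg, r = 7 m, omega = 9 rad/s
For a point mass: I = m*r^2
I = 4*7^2 = 4*49 = 196
L = I*omega = 196*9
L = 1764 kg*m^2/s

1764 kg*m^2/s


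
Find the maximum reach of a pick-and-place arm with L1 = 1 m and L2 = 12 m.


Given: L1 = 1 m, L2 = 12 m
For a 2-link planar arm, max reach = L1 + L2 (fully extended)
Max reach = 1 + 12
Max reach = 13 m

13 m


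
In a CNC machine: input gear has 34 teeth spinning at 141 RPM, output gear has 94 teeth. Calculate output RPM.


Given: N1 = 34 teeth, w1 = 141 RPM, N2 = 94 teeth
Using N1*w1 = N2*w2
w2 = N1*w1 / N2
w2 = 34*141 / 94
w2 = 4794 / 94
w2 = 51 RPM

51 RPM


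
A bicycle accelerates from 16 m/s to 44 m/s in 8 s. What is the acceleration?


Given: initial velocity v0 = 16 m/s, final velocity v = 44 m/s, time t = 8 s
Using a = (v - v0) / t
a = (44 - 16) / 8
a = 28 / 8
a = 7/2 m/s^2

7/2 m/s^2


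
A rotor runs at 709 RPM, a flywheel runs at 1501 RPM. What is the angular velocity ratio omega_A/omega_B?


Given: RPM_A = 709, RPM_B = 1501
omega = 2*pi*RPM/60, so omega_A/omega_B = RPM_A / RPM_B
omega_A/omega_B = 709 / 1501
omega_A/omega_B = 709/1501

709/1501


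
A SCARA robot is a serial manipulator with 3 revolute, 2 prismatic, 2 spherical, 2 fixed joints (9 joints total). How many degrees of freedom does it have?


Given: serial robot with 3 revolute, 2 prismatic, 2 spherical, 2 fixed joints
DOF contribution per joint type: revolute=1, prismatic=1, spherical=3, fixed=0
DOF = 3*1 + 2*1 + 2*3 + 2*0
DOF = 11

11


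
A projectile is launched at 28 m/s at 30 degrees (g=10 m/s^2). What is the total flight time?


Given: v0 = 28 m/s, theta = 30 deg, g = 10 m/s^2
sin(30) = 1/2
Using T = 2*v0*sin(theta) / g
T = 2*28*1/2 / 10
T = 28 / 10
T = 14/5 s

14/5 s


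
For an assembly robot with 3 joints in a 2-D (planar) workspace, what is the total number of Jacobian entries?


Given: task space dimension = 2, joints = 3
Jacobian is a 2 x 3 matrix
Total entries = rows * columns
Total = 2 * 3
Total = 6

6


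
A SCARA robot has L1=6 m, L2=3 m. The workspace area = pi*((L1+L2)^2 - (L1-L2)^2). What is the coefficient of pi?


Given: L1 = 6, L2 = 3
(L1+L2)^2 = (9)^2 = 81
(L1-L2)^2 = (3)^2 = 9
Difference = 81 - 9 = 72
This equals 4*L1*L2 = 4*6*3 = 72
Workspace area = 72*pi

72


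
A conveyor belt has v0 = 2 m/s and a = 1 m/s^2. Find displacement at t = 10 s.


Given: v0 = 2 m/s, a = 1 m/s^2, t = 10 s
Using s = v0*t + (1/2)*a*t^2
s = 2*10 + (1/2)*1*10^2
s = 20 + (1/2)*100
s = 20 + 50
s = 70

70 m


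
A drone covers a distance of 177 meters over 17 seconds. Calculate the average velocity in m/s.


Given: distance d = 177 m, time t = 17 s
Using v = d / t
v = 177 / 17
v = 177/17 m/s

177/17 m/s


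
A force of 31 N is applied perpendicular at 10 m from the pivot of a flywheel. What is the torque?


Given: F = 31 N, r = 10 m, angle = 90 deg (perpendicular)
Using tau = F * r * sin(90)
sin(90) = 1
tau = 31 * 10 * 1
tau = 310 Nm

310 Nm


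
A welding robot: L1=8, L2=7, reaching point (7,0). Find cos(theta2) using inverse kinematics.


Given: L1 = 8, L2 = 7, target (x, y) = (7, 0)
Using cos(theta2) = (x^2 + y^2 - L1^2 - L2^2) / (2*L1*L2)
x^2 + y^2 = 7^2 + 0 = 49
L1^2 + L2^2 = 64 + 49 = 113
Numerator = 49 - 113 = -64
Denominator = 2*8*7 = 112
cos(theta2) = -64/112 = -4/7

-4/7


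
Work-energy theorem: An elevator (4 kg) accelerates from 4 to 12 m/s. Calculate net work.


Given: m = 4 kg, v0 = 4 m/s, v = 12 m/s
Using W = (1/2)*m*(v^2 - v0^2)
v^2 = 12^2 = 144
v0^2 = 4^2 = 16
v^2 - v0^2 = 144 - 16 = 128
W = (1/2)*4*128 = 256 J

256 J


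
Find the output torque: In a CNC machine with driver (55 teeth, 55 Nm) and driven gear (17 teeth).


Given: N1 = 55, N2 = 17, T1 = 55 Nm
Using T2/T1 = N2/N1
T2 = T1 * N2 / N1
T2 = 55 * 17 / 55
T2 = 935 / 55
T2 = 17 Nm

17 Nm


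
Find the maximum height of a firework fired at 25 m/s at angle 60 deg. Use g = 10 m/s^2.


Given: v0 = 25 m/s, theta = 60 deg, g = 10 m/s^2
sin^2(60) = 3/4
Using H = v0^2 * sin^2(theta) / (2*g)
H = 25^2 * 3/4 / (2*10)
H = 625 * 3/4 / 20
H = 1875/4 / 20
H = 375/16 m

375/16 m


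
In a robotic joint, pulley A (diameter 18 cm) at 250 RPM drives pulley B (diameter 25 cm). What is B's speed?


Given: D1 = 18 cm, w1 = 250 RPM, D2 = 25 cm
Using D1*w1 = D2*w2
w2 = D1*w1 / D2
w2 = 18*250 / 25
w2 = 4500 / 25
w2 = 180 RPM

180 RPM


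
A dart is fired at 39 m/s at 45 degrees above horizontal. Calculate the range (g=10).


Given: v0 = 39 m/s, theta = 45 deg, g = 10 m/s^2
sin(2*45) = sin(90) = 1
Using R = v0^2 * sin(2*theta) / g
R = 39^2 * 1 / 10
R = 1521 / 10
R = 1521/10 m

1521/10 m


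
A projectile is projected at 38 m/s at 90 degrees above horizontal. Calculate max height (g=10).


Given: v0 = 38 m/s, theta = 90 deg, g = 10 m/s^2
sin^2(90) = 1
Using H = v0^2 * sin^2(theta) / (2*g)
H = 38^2 * 1 / (2*10)
H = 1444 * 1 / 20
H = 1444 / 20
H = 361/5 m

361/5 m


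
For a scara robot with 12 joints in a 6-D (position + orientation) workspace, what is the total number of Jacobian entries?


Given: task space dimension = 6, joints = 12
Jacobian is a 6 x 12 matrix
Total entries = rows * columns
Total = 6 * 12
Total = 72

72


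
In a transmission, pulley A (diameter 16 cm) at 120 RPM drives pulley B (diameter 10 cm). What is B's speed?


Given: D1 = 16 cm, w1 = 120 RPM, D2 = 10 cm
Using D1*w1 = D2*w2
w2 = D1*w1 / D2
w2 = 16*120 / 10
w2 = 1920 / 10
w2 = 192 RPM

192 RPM


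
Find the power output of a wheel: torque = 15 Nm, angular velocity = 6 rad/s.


Given: tau = 15 Nm, omega = 6 rad/s
Using P = tau * omega
P = 15 * 6
P = 90 W

90 W


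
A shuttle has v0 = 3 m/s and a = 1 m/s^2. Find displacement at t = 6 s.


Given: v0 = 3 m/s, a = 1 m/s^2, t = 6 s
Using s = v0*t + (1/2)*a*t^2
s = 3*6 + (1/2)*1*6^2
s = 18 + (1/2)*36
s = 18 + 18
s = 36

36 m


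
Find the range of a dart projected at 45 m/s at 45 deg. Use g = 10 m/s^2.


Given: v0 = 45 m/s, theta = 45 deg, g = 10 m/s^2
sin(2*45) = sin(90) = 1
Using R = v0^2 * sin(2*theta) / g
R = 45^2 * 1 / 10
R = 2025 / 10
R = 405/2 m

405/2 m


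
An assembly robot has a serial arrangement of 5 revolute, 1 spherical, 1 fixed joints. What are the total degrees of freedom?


Given: serial robot with 5 revolute, 1 spherical, 1 fixed joints
DOF contribution per joint type: revolute=1, prismatic=1, spherical=3, fixed=0
DOF = 5*1 + 1*3 + 1*0
DOF = 8

8


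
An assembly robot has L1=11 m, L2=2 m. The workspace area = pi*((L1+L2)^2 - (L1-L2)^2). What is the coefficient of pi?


Given: L1 = 11, L2 = 2
(L1+L2)^2 = (13)^2 = 169
(L1-L2)^2 = (9)^2 = 81
Difference = 169 - 81 = 88
This equals 4*L1*L2 = 4*11*2 = 88
Workspace area = 88*pi

88


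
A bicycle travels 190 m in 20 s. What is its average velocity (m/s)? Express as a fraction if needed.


Given: distance d = 190 m, time t = 20 s
Using v = d / t
v = 190 / 20
v = 19/2 m/s

19/2 m/s


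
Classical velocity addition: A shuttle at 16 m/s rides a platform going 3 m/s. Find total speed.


Given: object velocity = 16 m/s, platform velocity = 3 m/s (same direction)
Using classical velocity addition: v_total = v_object + v_platform
v_total = 16 + 3
v_total = 19 m/s

19 m/s


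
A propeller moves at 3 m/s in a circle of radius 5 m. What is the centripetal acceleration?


Given: v = 3 m/s, r = 5 m
Using a_c = v^2 / r
a_c = 3^2 / 5
a_c = 9 / 5
a_c = 9/5 m/s^2

9/5 m/s^2


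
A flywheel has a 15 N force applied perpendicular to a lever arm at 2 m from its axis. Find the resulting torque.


Given: F = 15 N, r = 2 m, angle = 90 deg (perpendicular)
Using tau = F * r * sin(90)
sin(90) = 1
tau = 15 * 2 * 1
tau = 30 Nm

30 Nm
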